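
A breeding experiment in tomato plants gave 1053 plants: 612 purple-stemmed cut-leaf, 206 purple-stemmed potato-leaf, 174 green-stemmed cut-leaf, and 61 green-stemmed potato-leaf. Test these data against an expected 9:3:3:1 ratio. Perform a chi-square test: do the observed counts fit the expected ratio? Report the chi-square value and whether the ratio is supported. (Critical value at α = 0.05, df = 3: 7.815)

4.160; consistent

Under the 9:3:3:1 hypothesis (Σ ratio = 16, N = 1053):
  purple-stemmed cut-leaf: 1053 × 9/16 = 592.3125
  purple-stemmed potato-leaf: 1053 × 3/16 = 197.4375
  green-stemmed cut-leaf: 1053 × 3/16 = 197.4375
  green-stemmed potato-leaf: 1053 × 1/16 = 65.8125
χ² = Σ (O − E)² / E
  purple-stemmed cut-leaf: (612 − 592.3125)² / 592.3125 = 0.6544
  purple-stemmed potato-leaf: (206 − 197.4375)² / 197.4375 = 0.3713
  green-stemmed cut-leaf: (174 − 197.4375)² / 197.4375 = 2.7822
  green-stemmed potato-leaf: (61 − 65.8125)² / 65.8125 = 0.3519
χ² = 0.6544 + 0.3713 + 2.7822 + 0.3519 = 4.1598 ≈ 4.160
Degrees of freedom = 4 − 1 = 3; critical value at α = 0.05 is 7.815.
Since 4.160 < 7.815, we fail to reject the null hypothesis — the data are consistent with the 9:3:3:1 ratio.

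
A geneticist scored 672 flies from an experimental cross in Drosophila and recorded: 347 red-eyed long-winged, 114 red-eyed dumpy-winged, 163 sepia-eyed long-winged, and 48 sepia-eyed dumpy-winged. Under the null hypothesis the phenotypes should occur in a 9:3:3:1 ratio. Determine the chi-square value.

Total ratio parts = 16. Expected numbers out of 672:
  red-eyed long-winged: 672 × 9/16 = 378
  red-eyed dumpy-winged: 672 × 3/16 = 126
  sepia-eyed long-winged: 672 × 3/16 = 126
  sepia-eyed dumpy-winged: 672 × 1/16 = 42
χ² = Σ (O − E)² / E
  red-eyed long-winged: (347 − 378)² / 378 = 2.5423
  red-eyed dumpy-winged: (114 − 126)² / 126 = 1.1429
  sepia-eyed long-winged: (163 − 126)² / 126 = 10.8651
  sepia-eyed dumpy-winged: (48 − 42)² / 42 = 0.8571
χ² = 2.5423 + 1.1429 + 10.8651 + 0.8571 = 15.4074 ≈ 15.407

15.407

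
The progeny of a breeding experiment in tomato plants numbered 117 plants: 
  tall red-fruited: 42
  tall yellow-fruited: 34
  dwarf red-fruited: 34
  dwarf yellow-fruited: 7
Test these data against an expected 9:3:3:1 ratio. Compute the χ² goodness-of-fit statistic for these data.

21.895

Total ratio parts = 16. Expected numbers out of 117:
  tall red-fruited: 117 × 9/16 = 65.8125
  tall yellow-fruited: 117 × 3/16 = 21.9375
  dwarf red-fruited: 117 × 3/16 = 21.9375
  dwarf yellow-fruited: 117 × 1/16 = 7.3125
χ² = Σ (O − E)² / E
  tall red-fruited: (42 − 65.8125)² / 65.8125 = 8.6159
  tall yellow-fruited: (34 − 21.9375)² / 21.9375 = 6.6327
  dwarf red-fruited: (34 − 21.9375)² / 21.9375 = 6.6327
  dwarf yellow-fruited: (7 − 7.3125)² / 7.3125 = 0.0134
χ² = 8.6159 + 6.6327 + 6.6327 + 0.0134 = 21.8947 ≈ 21.895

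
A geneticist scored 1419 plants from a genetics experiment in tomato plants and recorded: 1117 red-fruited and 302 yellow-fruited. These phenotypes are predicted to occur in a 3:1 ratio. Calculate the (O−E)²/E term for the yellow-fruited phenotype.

The 3:1 ratio has 4 parts, so with N = 1419 the expected counts are:
  red-fruited: 1419 × 3/4 = 1064.25
  yellow-fruited: 1419 × 1/4 = 354.75
Contribution of yellow-fruited: (302 − 354.75)² / 354.75 = 7.8437

7.844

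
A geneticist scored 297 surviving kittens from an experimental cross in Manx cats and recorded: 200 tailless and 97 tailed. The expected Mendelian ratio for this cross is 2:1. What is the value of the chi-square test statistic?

0.061

Total ratio parts = 3. Expected numbers out of 297:
  tailless: 297 × 2/3 = 198
  tailed: 297 × 1/3 = 99
χ² = Σ (O − E)² / E
  tailless: (200 − 198)² / 198 = 0.0202
  tailed: (97 − 99)² / 99 = 0.0404
χ² = 0.0202 + 0.0404 = 0.0606 ≈ 0.061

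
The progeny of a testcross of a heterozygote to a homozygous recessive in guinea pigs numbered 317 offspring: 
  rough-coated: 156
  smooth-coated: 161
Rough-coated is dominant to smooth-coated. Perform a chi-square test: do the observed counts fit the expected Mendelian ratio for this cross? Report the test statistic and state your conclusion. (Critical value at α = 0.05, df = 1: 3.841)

0.079; consistent

A testcross of a heterozygote (Aa × aa) gives a 1:1 phenotypic ratio.
Total ratio parts = 2. Expected numbers out of 317:
  rough-coated: 317 × 1/2 = 158.5
  smooth-coated: 317 × 1/2 = 158.5
χ² = Σ (O − E)² / E
  rough-coated: (156 − 158.5)² / 158.5 = 0.0394
  smooth-coated: (161 − 158.5)² / 158.5 = 0.0394
χ² = 0.0394 + 0.0394 = 0.0788 ≈ 0.079
Degrees of freedom = 2 − 1 = 1; critical value at α = 0.05 is 3.841.
Since 0.079 < 3.841, we fail to reject the null hypothesis — the data are consistent with the 1:1 ratio.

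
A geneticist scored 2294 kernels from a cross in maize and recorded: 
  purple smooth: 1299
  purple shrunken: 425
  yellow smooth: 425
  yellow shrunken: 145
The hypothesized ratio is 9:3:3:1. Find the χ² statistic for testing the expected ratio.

Under the 9:3:3:1 hypothesis (Σ ratio = 16, N = 2294):
  purple smooth: 2294 × 9/16 = 1290.375
  purple shrunken: 2294 × 3/16 = 430.125
  yellow smooth: 2294 × 3/16 = 430.125
  yellow shrunken: 2294 × 1/16 = 143.375
χ² = Σ (O − E)² / E
  purple smooth: (1299 − 1290.375)² / 1290.375 = 0.0577
  purple shrunken: (425 − 430.125)² / 430.125 = 0.0611
  yellow smooth: (425 − 430.125)² / 430.125 = 0.0611
  yellow shrunken: (145 − 143.375)² / 143.375 = 0.0184
χ² = 0.0577 + 0.0611 + 0.0611 + 0.0184 = 0.1983 ≈ 0.198

0.198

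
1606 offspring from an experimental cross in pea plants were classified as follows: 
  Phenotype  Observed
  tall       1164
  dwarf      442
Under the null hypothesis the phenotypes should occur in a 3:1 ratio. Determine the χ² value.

5.447

Total ratio parts = 4. Expected numbers out of 1606:
  tall: 1606 × 3/4 = 1204.5
  dwarf: 1606 × 1/4 = 401.5
χ² = Σ (O − E)² / E
  tall: (1164 − 1204.5)² / 1204.5 = 1.3618
  dwarf: (442 − 401.5)² / 401.5 = 4.0853
χ² = 1.3618 + 4.0853 = 5.4471 ≈ 5.447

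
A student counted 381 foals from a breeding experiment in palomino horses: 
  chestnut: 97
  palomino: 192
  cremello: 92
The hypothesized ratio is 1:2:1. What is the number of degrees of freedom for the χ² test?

A goodness-of-fit test with 3 phenotype classes has df = 3 − 1 = 2.

2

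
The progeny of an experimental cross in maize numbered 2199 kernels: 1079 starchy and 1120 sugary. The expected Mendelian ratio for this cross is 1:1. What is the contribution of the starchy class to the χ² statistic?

Expected counts for N = 2199 under a 1:1 ratio (total parts = 2):
  starchy: 2199 × 1/2 = 1099.5
  sugary: 2199 × 1/2 = 1099.5
Contribution of starchy: (1079 − 1099.5)² / 1099.5 = 0.3822

0.382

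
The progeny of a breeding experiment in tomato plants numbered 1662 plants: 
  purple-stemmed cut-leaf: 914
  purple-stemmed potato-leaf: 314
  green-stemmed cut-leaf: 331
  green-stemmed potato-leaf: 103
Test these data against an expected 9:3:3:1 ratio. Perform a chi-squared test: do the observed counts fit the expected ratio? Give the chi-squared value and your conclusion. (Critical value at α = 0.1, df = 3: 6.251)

1.696; consistent

The 9:3:3:1 ratio has 16 parts, so with N = 1662 the expected counts are:
  purple-stemmed cut-leaf: 1662 × 9/16 = 934.875
  purple-stemmed potato-leaf: 1662 × 3/16 = 311.625
  green-stemmed cut-leaf: 1662 × 3/16 = 311.625
  green-stemmed potato-leaf: 1662 × 1/16 = 103.875
χ² = Σ (O − E)² / E
  purple-stemmed cut-leaf: (914 − 934.875)² / 934.875 = 0.4661
  purple-stemmed potato-leaf: (314 − 311.625)² / 311.625 = 0.0181
  green-stemmed cut-leaf: (331 − 311.625)² / 311.625 = 1.2046
  green-stemmed potato-leaf: (103 − 103.875)² / 103.875 = 0.0074
χ² = 0.4661 + 0.0181 + 1.2046 + 0.0074 = 1.6962 ≈ 1.696
Degrees of freedom = 4 − 1 = 3; critical value at α = 0.1 is 6.251.
Since 1.696 < 6.251, we fail to reject the null hypothesis — the data are consistent with the 9:3:3:1 ratio.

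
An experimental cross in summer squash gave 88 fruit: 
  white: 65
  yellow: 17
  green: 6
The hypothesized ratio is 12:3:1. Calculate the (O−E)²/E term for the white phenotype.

Under the 12:3:1 hypothesis (Σ ratio = 16, N = 88):
  white: 88 × 12/16 = 66
  yellow: 88 × 3/16 = 16.5
  green: 88 × 1/16 = 5.5
Contribution of white: (65 − 66)² / 66 = 0.0152

0.015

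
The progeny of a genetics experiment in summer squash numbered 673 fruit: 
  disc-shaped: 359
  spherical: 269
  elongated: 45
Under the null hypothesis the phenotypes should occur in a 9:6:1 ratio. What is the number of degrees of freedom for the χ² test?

2

A goodness-of-fit test with 3 phenotype classes has df = 3 − 1 = 2.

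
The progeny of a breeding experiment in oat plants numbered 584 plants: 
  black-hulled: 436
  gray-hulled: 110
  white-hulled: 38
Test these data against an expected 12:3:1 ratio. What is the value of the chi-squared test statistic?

Total ratio parts = 16. Expected numbers out of 584:
  black-hulled: 584 × 12/16 = 438
  gray-hulled: 584 × 3/16 = 109.5
  white-hulled: 584 × 1/16 = 36.5
χ² = Σ (O − E)² / E
  black-hulled: (436 − 438)² / 438 = 0.0091
  gray-hulled: (110 − 109.5)² / 109.5 = 0.0023
  white-hulled: (38 − 36.5)² / 36.5 = 0.0616
χ² = 0.0091 + 0.0023 + 0.0616 = 0.073

0.073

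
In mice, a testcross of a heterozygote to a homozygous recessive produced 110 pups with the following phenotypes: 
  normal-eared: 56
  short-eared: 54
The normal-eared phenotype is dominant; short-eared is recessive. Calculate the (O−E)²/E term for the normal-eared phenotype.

0.018

A testcross of a heterozygote (Aa × aa) gives a 1:1 phenotypic ratio.
Expected counts for N = 110 under a 1:1 ratio (total parts = 2):
  normal-eared: 110 × 1/2 = 55
  short-eared: 110 × 1/2 = 55
Contribution of normal-eared: (56 − 55)² / 55 = 0.0182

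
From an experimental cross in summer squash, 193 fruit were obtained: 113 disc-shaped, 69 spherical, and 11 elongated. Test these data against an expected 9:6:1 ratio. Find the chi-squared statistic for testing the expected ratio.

Expected counts for N = 193 under a 9:6:1 ratio (total parts = 16):
  disc-shaped: 193 × 9/16 = 108.5625
  spherical: 193 × 6/16 = 72.375
  elongated: 193 × 1/16 = 12.0625
χ² = Σ (O − E)² / E
  disc-shaped: (113 − 108.5625)² / 108.5625 = 0.1814
  spherical: (69 − 72.375)² / 72.375 = 0.1574
  elongated: (11 − 12.0625)² / 12.0625 = 0.0936
χ² = 0.1814 + 0.1574 + 0.0936 = 0.4324 ≈ 0.432

0.432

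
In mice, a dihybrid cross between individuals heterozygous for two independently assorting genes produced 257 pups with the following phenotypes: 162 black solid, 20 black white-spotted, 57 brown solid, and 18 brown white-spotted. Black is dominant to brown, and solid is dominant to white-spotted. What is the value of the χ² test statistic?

A dihybrid F₂ with independent assortment and complete dominance at both loci gives a 9:3:3:1 phenotypic ratio.
Under the 9:3:3:1 hypothesis (Σ ratio = 16, N = 257):
  black solid: 257 × 9/16 = 144.5625
  black white-spotted: 257 × 3/16 = 48.1875
  brown solid: 257 × 3/16 = 48.1875
  brown white-spotted: 257 × 1/16 = 16.0625
χ² = Σ (O − E)² / E
  black solid: (162 − 144.5625)² / 144.5625 = 2.1034
  black white-spotted: (20 − 48.1875)² / 48.1875 = 16.4884
  brown solid: (57 − 48.1875)² / 48.1875 = 1.6116
  brown white-spotted: (18 − 16.0625)² / 16.0625 = 0.2337
χ² = 2.1034 + 16.4884 + 1.6116 + 0.2337 = 20.4371 ≈ 20.437

20.437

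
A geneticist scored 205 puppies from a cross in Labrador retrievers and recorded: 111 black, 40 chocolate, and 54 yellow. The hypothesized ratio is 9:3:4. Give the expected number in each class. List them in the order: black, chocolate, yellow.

Under the 9:3:4 hypothesis (Σ ratio = 16, N = 205):
  black: 205 × 9/16 = 115.3125
  chocolate: 205 × 3/16 = 38.4375
  yellow: 205 × 4/16 = 51.25

115.3125, 38.4375, 51.25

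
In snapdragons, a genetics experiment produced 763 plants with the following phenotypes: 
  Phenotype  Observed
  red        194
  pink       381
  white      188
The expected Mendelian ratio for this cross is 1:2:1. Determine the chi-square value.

0.096

Total ratio parts = 4. Expected numbers out of 763:
  red: 763 × 1/4 = 190.75
  pink: 763 × 2/4 = 381.5
  white: 763 × 1/4 = 190.75
χ² = Σ (O − E)² / E
  red: (194 − 190.75)² / 190.75 = 0.0554
  pink: (381 − 381.5)² / 381.5 = 0.0007
  white: (188 − 190.75)² / 190.75 = 0.0396
χ² = 0.0554 + 0.0007 + 0.0396 = 0.0957 ≈ 0.096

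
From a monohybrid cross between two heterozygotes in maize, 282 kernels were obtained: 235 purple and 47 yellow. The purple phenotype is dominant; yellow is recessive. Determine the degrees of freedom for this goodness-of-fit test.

1

For a monohybrid cross between heterozygotes with complete dominance, the expected phenotypic ratio is 3:1.
A goodness-of-fit test with 2 phenotype classes has df = 2 − 1 = 1.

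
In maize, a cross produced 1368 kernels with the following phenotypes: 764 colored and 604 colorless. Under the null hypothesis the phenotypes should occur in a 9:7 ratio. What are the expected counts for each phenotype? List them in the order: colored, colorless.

769.5, 598.5

Under the 9:7 hypothesis (Σ ratio = 16, N = 1368):
  colored: 1368 × 9/16 = 769.5
  colorless: 1368 × 7/16 = 598.5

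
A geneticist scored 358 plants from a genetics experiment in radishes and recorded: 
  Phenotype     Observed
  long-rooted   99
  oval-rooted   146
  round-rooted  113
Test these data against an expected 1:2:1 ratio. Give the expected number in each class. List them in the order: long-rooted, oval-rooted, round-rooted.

Under the 1:2:1 hypothesis (Σ ratio = 4, N = 358):
  long-rooted: 358 × 1/4 = 89.5
  oval-rooted: 358 × 2/4 = 179
  round-rooted: 358 × 1/4 = 89.5

89.5, 179, 89.5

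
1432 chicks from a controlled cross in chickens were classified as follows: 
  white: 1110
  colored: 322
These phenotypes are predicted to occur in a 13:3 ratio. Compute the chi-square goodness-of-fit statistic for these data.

13.120

Expected counts for N = 1432 under a 13:3 ratio (total parts = 16):
  white: 1432 × 13/16 = 1163.5
  colored: 1432 × 3/16 = 268.5
χ² = Σ (O − E)² / E
  white: (1110 − 1163.5)² / 1163.5 = 2.4600
  colored: (322 − 268.5)² / 268.5 = 10.6601
χ² = 2.4600 + 10.6601 = 13.1201 ≈ 13.120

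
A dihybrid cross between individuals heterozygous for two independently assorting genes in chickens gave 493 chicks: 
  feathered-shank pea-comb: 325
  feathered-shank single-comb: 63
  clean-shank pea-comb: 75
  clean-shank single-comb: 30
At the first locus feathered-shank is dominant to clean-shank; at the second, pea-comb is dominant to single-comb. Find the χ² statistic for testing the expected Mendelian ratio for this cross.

20.886

A dihybrid F₂ with independent assortment and complete dominance at both loci gives a 9:3:3:1 phenotypic ratio.
Total ratio parts = 16. Expected numbers out of 493:
  feathered-shank pea-comb: 493 × 9/16 = 277.3125
  feathered-shank single-comb: 493 × 3/16 = 92.4375
  clean-shank pea-comb: 493 × 3/16 = 92.4375
  clean-shank single-comb: 493 × 1/16 = 30.8125
χ² = Σ (O − E)² / E
  feathered-shank pea-comb: (325 − 277.3125)² / 277.3125 = 8.2005
  feathered-shank single-comb: (63 − 92.4375)² / 92.4375 = 9.3746
  clean-shank pea-comb: (75 − 92.4375)² / 92.4375 = 3.2894
  clean-shank single-comb: (30 − 30.8125)² / 30.8125 = 0.0214
χ² = 8.2005 + 9.3746 + 3.2894 + 0.0214 = 20.8859 ≈ 20.886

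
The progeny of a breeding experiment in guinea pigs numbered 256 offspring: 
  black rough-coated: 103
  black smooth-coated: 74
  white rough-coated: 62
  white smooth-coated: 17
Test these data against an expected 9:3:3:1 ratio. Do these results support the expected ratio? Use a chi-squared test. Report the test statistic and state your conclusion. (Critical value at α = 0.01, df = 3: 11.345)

29.903; not consistent

Expected counts for N = 256 under a 9:3:3:1 ratio (total parts = 16):
  black rough-coated: 256 × 9/16 = 144
  black smooth-coated: 256 × 3/16 = 48
  white rough-coated: 256 × 3/16 = 48
  white smooth-coated: 256 × 1/16 = 16
χ² = Σ (O − E)² / E
  black rough-coated: (103 − 144)² / 144 = 11.6736
  black smooth-coated: (74 − 48)² / 48 = 14.0833
  white rough-coated: (62 − 48)² / 48 = 4.0833
  white smooth-coated: (17 − 16)² / 16 = 0.0625
χ² = 11.6736 + 14.0833 + 4.0833 + 0.0625 = 29.9027 ≈ 29.903
Degrees of freedom = 4 − 1 = 3; critical value at α = 0.01 is 11.345.
Since 29.903 > 11.345, we reject the null hypothesis — the data do not fit the 9:3:3:1 ratio.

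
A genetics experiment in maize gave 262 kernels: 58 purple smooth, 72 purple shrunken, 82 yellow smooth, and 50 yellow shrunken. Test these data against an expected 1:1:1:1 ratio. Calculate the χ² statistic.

9.328

Expected counts for N = 262 under a 1:1:1:1 ratio (total parts = 4):
  purple smooth: 262 × 1/4 = 65.5
  purple shrunken: 262 × 1/4 = 65.5
  yellow smooth: 262 × 1/4 = 65.5
  yellow shrunken: 262 × 1/4 = 65.5
χ² = Σ (O − E)² / E
  purple smooth: (58 − 65.5)² / 65.5 = 0.8588
  purple shrunken: (72 − 65.5)² / 65.5 = 0.6450
  yellow smooth: (82 − 65.5)² / 65.5 = 4.1565
  yellow shrunken: (50 − 65.5)² / 65.5 = 3.6679
χ² = 0.8588 + 0.6450 + 4.1565 + 3.6679 = 9.3282 ≈ 9.328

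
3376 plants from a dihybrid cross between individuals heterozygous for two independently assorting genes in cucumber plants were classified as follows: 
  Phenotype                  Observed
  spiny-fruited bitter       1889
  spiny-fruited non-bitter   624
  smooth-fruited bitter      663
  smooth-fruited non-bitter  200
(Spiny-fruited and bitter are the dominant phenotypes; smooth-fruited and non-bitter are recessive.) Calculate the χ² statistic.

A dihybrid F₂ with independent assortment and complete dominance at both loci gives a 9:3:3:1 phenotypic ratio.
The 9:3:3:1 ratio has 16 parts, so with N = 3376 the expected counts are:
  spiny-fruited bitter: 3376 × 9/16 = 1899
  spiny-fruited non-bitter: 3376 × 3/16 = 633
  smooth-fruited bitter: 3376 × 3/16 = 633
  smooth-fruited non-bitter: 3376 × 1/16 = 211
χ² = Σ (O − E)² / E
  spiny-fruited bitter: (1889 − 1899)² / 1899 = 0.0527
  spiny-fruited non-bitter: (624 − 633)² / 633 = 0.1280
  smooth-fruited bitter: (663 − 633)² / 633 = 1.4218
  smooth-fruited non-bitter: (200 − 211)² / 211 = 0.5735
χ² = 0.0527 + 0.1280 + 1.4218 + 0.5735 = 2.176

2.176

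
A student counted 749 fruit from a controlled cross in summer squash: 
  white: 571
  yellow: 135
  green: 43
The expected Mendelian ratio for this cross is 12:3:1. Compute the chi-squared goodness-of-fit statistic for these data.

Expected counts for N = 749 under a 12:3:1 ratio (total parts = 16):
  white: 749 × 12/16 = 561.75
  yellow: 749 × 3/16 = 140.4375
  green: 749 × 1/16 = 46.8125
χ² = Σ (O − E)² / E
  white: (571 − 561.75)² / 561.75 = 0.1523
  yellow: (135 − 140.4375)² / 140.4375 = 0.2105
  green: (43 − 46.8125)² / 46.8125 = 0.3105
χ² = 0.1523 + 0.2105 + 0.3105 = 0.6733 ≈ 0.673

0.673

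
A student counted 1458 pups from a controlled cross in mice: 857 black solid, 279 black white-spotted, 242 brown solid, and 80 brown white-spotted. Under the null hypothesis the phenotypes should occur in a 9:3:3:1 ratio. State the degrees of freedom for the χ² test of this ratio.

3

A goodness-of-fit test with 4 phenotype classes has df = 4 − 1 = 3.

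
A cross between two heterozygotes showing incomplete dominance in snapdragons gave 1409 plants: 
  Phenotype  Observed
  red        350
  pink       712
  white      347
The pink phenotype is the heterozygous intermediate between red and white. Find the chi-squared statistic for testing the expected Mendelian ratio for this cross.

0.172

With incomplete dominance, a heterozygote × heterozygote cross gives a 1:2:1 phenotypic ratio.
Expected counts for N = 1409 under a 1:2:1 ratio (total parts = 4):
  red: 1409 × 1/4 = 352.25
  pink: 1409 × 2/4 = 704.5
  white: 1409 × 1/4 = 352.25
χ² = Σ (O − E)² / E
  red: (350 − 352.25)² / 352.25 = 0.0144
  pink: (712 − 704.5)² / 704.5 = 0.0798
  white: (347 − 352.25)² / 352.25 = 0.0782
χ² = 0.0144 + 0.0798 + 0.0782 = 0.1724 ≈ 0.172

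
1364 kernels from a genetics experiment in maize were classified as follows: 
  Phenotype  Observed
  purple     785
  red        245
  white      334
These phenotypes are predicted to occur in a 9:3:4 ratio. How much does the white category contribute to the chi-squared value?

Under the 9:3:4 hypothesis (Σ ratio = 16, N = 1364):
  purple: 1364 × 9/16 = 767.25
  red: 1364 × 3/16 = 255.75
  white: 1364 × 4/16 = 341
Contribution of white: (334 − 341)² / 341 = 0.1437

0.144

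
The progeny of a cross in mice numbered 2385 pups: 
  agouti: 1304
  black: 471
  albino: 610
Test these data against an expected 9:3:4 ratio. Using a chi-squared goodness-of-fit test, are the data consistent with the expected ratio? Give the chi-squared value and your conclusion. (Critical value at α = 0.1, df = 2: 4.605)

2.637; consistent

The 9:3:4 ratio has 16 parts, so with N = 2385 the expected counts are:
  agouti: 2385 × 9/16 = 1341.5625
  black: 2385 × 3/16 = 447.1875
  albino: 2385 × 4/16 = 596.25
χ² = Σ (O − E)² / E
  agouti: (1304 − 1341.5625)² / 1341.5625 = 1.0517
  black: (471 − 447.1875)² / 447.1875 = 1.2680
  albino: (610 − 596.25)² / 596.25 = 0.3171
χ² = 1.0517 + 1.2680 + 0.3171 = 2.6368 ≈ 2.637
Degrees of freedom = 3 − 1 = 2; critical value at α = 0.1 is 4.605.
Since 2.637 < 4.605, we fail to reject the null hypothesis — the data are consistent with the 9:3:4 ratio.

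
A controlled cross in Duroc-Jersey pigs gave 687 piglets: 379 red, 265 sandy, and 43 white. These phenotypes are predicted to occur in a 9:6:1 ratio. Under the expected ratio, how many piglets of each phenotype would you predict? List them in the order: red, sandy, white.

386.4375, 257.625, 42.9375

Under the 9:6:1 hypothesis (Σ ratio = 16, N = 687):
  red: 687 × 9/16 = 386.4375
  sandy: 687 × 6/16 = 257.625
  white: 687 × 1/16 = 42.9375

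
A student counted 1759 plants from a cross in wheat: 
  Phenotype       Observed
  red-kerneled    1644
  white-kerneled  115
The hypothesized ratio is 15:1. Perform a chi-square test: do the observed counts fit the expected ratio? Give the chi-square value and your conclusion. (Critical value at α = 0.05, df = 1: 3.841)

0.249; consistent

The 15:1 ratio has 16 parts, so with N = 1759 the expected counts are:
  red-kerneled: 1759 × 15/16 = 1649.0625
  white-kerneled: 1759 × 1/16 = 109.9375
χ² = Σ (O − E)² / E
  red-kerneled: (1644 − 1649.0625)² / 1649.0625 = 0.0155
  white-kerneled: (115 − 109.9375)² / 109.9375 = 0.2331
χ² = 0.0155 + 0.2331 = 0.2486 ≈ 0.249
Degrees of freedom = 2 − 1 = 1; critical value at α = 0.05 is 3.841.
Since 0.249 < 3.841, we fail to reject the null hypothesis — the data are consistent with the 15:1 ratio.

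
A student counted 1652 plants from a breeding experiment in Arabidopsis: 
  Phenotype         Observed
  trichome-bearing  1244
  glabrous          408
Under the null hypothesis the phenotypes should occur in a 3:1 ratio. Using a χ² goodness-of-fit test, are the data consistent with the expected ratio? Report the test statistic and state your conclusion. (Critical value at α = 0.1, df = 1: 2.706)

0.081; consistent

Under the 3:1 hypothesis (Σ ratio = 4, N = 1652):
  trichome-bearing: 1652 × 3/4 = 1239
  glabrous: 1652 × 1/4 = 413
χ² = Σ (O − E)² / E
  trichome-bearing: (1244 − 1239)² / 1239 = 0.0202
  glabrous: (408 − 413)² / 413 = 0.0605
χ² = 0.0202 + 0.0605 = 0.0807 ≈ 0.081
Degrees of freedom = 2 − 1 = 1; critical value at α = 0.1 is 2.706.
Since 0.081 < 2.706, we fail to reject the null hypothesis — the data are consistent with the 3:1 ratio.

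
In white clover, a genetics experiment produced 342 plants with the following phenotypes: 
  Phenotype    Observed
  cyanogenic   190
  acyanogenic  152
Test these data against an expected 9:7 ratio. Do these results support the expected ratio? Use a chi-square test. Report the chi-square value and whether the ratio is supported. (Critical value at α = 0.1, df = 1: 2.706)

Total ratio parts = 16. Expected numbers out of 342:
  cyanogenic: 342 × 9/16 = 192.375
  acyanogenic: 342 × 7/16 = 149.625
χ² = Σ (O − E)² / E
  cyanogenic: (190 − 192.375)² / 192.375 = 0.0293
  acyanogenic: (152 − 149.625)² / 149.625 = 0.0377
χ² = 0.0293 + 0.0377 = 0.067
Degrees of freedom = 2 − 1 = 1; critical value at α = 0.1 is 2.706.
Since 0.067 < 2.706, we fail to reject the null hypothesis — the data are consistent with the 9:7 ratio.

0.067; consistent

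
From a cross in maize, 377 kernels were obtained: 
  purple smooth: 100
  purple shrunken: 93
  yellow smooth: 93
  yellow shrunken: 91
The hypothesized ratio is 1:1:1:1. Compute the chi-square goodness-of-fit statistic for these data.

Under the 1:1:1:1 hypothesis (Σ ratio = 4, N = 377):
  purple smooth: 377 × 1/4 = 94.25
  purple shrunken: 377 × 1/4 = 94.25
  yellow smooth: 377 × 1/4 = 94.25
  yellow shrunken: 377 × 1/4 = 94.25
χ² = Σ (O − E)² / E
  purple smooth: (100 − 94.25)² / 94.25 = 0.3508
  purple shrunken: (93 − 94.25)² / 94.25 = 0.0166
  yellow smooth: (93 − 94.25)² / 94.25 = 0.0166
  yellow shrunken: (91 − 94.25)² / 94.25 = 0.1121
χ² = 0.3508 + 0.0166 + 0.0166 + 0.1121 = 0.4961 ≈ 0.496

0.496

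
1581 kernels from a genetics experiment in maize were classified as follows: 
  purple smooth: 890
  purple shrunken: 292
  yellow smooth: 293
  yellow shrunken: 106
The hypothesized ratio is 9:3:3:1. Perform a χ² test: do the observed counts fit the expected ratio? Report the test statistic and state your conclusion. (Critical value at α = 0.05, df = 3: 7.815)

0.630; consistent

Under the 9:3:3:1 hypothesis (Σ ratio = 16, N = 1581):
  purple smooth: 1581 × 9/16 = 889.3125
  purple shrunken: 1581 × 3/16 = 296.4375
  yellow smooth: 1581 × 3/16 = 296.4375
  yellow shrunken: 1581 × 1/16 = 98.8125
χ² = Σ (O − E)² / E
  purple smooth: (890 − 889.3125)² / 889.3125 = 0.0005
  purple shrunken: (292 − 296.4375)² / 296.4375 = 0.0664
  yellow smooth: (293 − 296.4375)² / 296.4375 = 0.0399
  yellow shrunken: (106 − 98.8125)² / 98.8125 = 0.5228
χ² = 0.0005 + 0.0664 + 0.0399 + 0.5228 = 0.6296 ≈ 0.630
Degrees of freedom = 4 − 1 = 3; critical value at α = 0.05 is 7.815.
Since 0.630 < 7.815, we fail to reject the null hypothesis — the data are consistent with the 9:3:3:1 ratio.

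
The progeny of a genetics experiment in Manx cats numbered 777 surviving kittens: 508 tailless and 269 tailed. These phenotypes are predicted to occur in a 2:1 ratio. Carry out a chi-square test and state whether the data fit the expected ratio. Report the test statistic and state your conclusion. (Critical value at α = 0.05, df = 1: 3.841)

Under the 2:1 hypothesis (Σ ratio = 3, N = 777):
  tailless: 777 × 2/3 = 518
  tailed: 777 × 1/3 = 259
χ² = Σ (O − E)² / E
  tailless: (508 − 518)² / 518 = 0.1931
  tailed: (269 − 259)² / 259 = 0.3861
χ² = 0.1931 + 0.3861 = 0.5792 ≈ 0.579
Degrees of freedom = 2 − 1 = 1; critical value at α = 0.05 is 3.841.
Since 0.579 < 3.841, we fail to reject the null hypothesis — the data are consistent with the 2:1 ratio.

0.579; consistent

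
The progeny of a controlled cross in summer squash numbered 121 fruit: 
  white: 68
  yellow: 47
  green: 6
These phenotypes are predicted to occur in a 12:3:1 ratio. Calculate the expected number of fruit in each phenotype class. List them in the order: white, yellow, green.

90.75, 22.6875, 7.5625

Expected counts for N = 121 under a 12:3:1 ratio (total parts = 16):
  white: 121 × 12/16 = 90.75
  yellow: 121 × 3/16 = 22.6875
  green: 121 × 1/16 = 7.5625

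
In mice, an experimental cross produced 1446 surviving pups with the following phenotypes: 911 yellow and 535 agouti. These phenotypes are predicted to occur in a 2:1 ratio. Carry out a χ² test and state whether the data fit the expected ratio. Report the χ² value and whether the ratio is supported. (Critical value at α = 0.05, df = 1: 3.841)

Under the 2:1 hypothesis (Σ ratio = 3, N = 1446):
  yellow: 1446 × 2/3 = 964
  agouti: 1446 × 1/3 = 482
χ² = Σ (O − E)² / E
  yellow: (911 − 964)² / 964 = 2.9139
  agouti: (535 − 482)² / 482 = 5.8278
χ² = 2.9139 + 5.8278 = 8.7417 ≈ 8.742
Degrees of freedom = 2 − 1 = 1; critical value at α = 0.05 is 3.841.
Since 8.742 > 3.841, we reject the null hypothesis — the data do not fit the 2:1 ratio.

8.742; not consistent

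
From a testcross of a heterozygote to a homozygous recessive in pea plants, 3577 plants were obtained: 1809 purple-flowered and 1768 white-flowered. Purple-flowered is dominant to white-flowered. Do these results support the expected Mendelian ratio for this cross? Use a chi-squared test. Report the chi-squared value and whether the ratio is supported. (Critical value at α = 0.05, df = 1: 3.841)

A testcross of a heterozygote (Aa × aa) gives a 1:1 phenotypic ratio.
Under the 1:1 hypothesis (Σ ratio = 2, N = 3577):
  purple-flowered: 3577 × 1/2 = 1788.5
  white-flowered: 3577 × 1/2 = 1788.5
χ² = Σ (O − E)² / E
  purple-flowered: (1809 − 1788.5)² / 1788.5 = 0.2350
  white-flowered: (1768 − 1788.5)² / 1788.5 = 0.2350
χ² = 0.2350 + 0.2350 = 0.470
Degrees of freedom = 2 − 1 = 1; critical value at α = 0.05 is 3.841.
Since 0.470 < 3.841, we fail to reject the null hypothesis — the data are consistent with the 1:1 ratio.

0.470; consistent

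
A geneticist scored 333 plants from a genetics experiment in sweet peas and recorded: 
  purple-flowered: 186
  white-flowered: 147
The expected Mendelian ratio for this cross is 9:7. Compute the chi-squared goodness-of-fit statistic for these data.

Total ratio parts = 16. Expected numbers out of 333:
  purple-flowered: 333 × 9/16 = 187.3125
  white-flowered: 333 × 7/16 = 145.6875
χ² = Σ (O − E)² / E
  purple-flowered: (186 − 187.3125)² / 187.3125 = 0.0092
  white-flowered: (147 − 145.6875)² / 145.6875 = 0.0118
χ² = 0.0092 + 0.0118 = 0.021

0.021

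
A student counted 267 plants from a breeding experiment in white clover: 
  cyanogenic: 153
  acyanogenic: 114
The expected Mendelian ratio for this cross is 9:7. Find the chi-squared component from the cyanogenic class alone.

0.053

Expected counts for N = 267 under a 9:7 ratio (total parts = 16):
  cyanogenic: 267 × 9/16 = 150.1875
  acyanogenic: 267 × 7/16 = 116.8125
Contribution of cyanogenic: (153 − 150.1875)² / 150.1875 = 0.0527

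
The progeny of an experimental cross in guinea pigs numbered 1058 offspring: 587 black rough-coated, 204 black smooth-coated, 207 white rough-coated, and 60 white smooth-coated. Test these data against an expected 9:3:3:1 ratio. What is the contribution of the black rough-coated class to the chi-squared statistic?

0.111

Expected counts for N = 1058 under a 9:3:3:1 ratio (total parts = 16):
  black rough-coated: 1058 × 9/16 = 595.125
  black smooth-coated: 1058 × 3/16 = 198.375
  white rough-coated: 1058 × 3/16 = 198.375
  white smooth-coated: 1058 × 1/16 = 66.125
Contribution of black rough-coated: (587 − 595.125)² / 595.125 = 0.1109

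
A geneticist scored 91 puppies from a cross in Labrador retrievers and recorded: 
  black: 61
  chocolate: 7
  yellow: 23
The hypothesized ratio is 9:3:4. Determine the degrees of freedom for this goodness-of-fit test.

2

A goodness-of-fit test with 3 phenotype classes has df = 3 − 1 = 2.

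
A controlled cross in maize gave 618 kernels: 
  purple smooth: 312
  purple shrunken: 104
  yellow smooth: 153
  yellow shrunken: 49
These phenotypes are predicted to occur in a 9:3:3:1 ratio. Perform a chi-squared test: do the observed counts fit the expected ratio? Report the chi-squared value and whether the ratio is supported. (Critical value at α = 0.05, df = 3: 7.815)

19.549; not consistent

The 9:3:3:1 ratio has 16 parts, so with N = 618 the expected counts are:
  purple smooth: 618 × 9/16 = 347.625
  purple shrunken: 618 × 3/16 = 115.875
  yellow smooth: 618 × 3/16 = 115.875
  yellow shrunken: 618 × 1/16 = 38.625
χ² = Σ (O − E)² / E
  purple smooth: (312 − 347.625)² / 347.625 = 3.6509
  purple shrunken: (104 − 115.875)² / 115.875 = 1.2170
  yellow smooth: (153 − 115.875)² / 115.875 = 11.8944
  yellow shrunken: (49 − 38.625)² / 38.625 = 2.7868
χ² = 3.6509 + 1.2170 + 11.8944 + 2.7868 = 19.5491 ≈ 19.549
Degrees of freedom = 4 − 1 = 3; critical value at α = 0.05 is 7.815.
Since 19.549 > 7.815, we reject the null hypothesis — the data do not fit the 9:3:3:1 ratio.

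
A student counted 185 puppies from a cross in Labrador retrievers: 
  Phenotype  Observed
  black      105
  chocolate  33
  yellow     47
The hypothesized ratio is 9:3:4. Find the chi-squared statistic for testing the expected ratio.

0.103

Under the 9:3:4 hypothesis (Σ ratio = 16, N = 185):
  black: 185 × 9/16 = 104.0625
  chocolate: 185 × 3/16 = 34.6875
  yellow: 185 × 4/16 = 46.25
χ² = Σ (O − E)² / E
  black: (105 − 104.0625)² / 104.0625 = 0.0084
  chocolate: (33 − 34.6875)² / 34.6875 = 0.0821
  yellow: (47 − 46.25)² / 46.25 = 0.0122
χ² = 0.0084 + 0.0821 + 0.0122 = 0.1027 ≈ 0.103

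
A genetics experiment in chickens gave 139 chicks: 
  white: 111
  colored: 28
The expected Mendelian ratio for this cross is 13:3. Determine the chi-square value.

0.177

The 13:3 ratio has 16 parts, so with N = 139 the expected counts are:
  white: 139 × 13/16 = 112.9375
  colored: 139 × 3/16 = 26.0625
χ² = Σ (O − E)² / E
  white: (111 − 112.9375)² / 112.9375 = 0.0332
  colored: (28 − 26.0625)² / 26.0625 = 0.1440
χ² = 0.0332 + 0.1440 = 0.1772 ≈ 0.177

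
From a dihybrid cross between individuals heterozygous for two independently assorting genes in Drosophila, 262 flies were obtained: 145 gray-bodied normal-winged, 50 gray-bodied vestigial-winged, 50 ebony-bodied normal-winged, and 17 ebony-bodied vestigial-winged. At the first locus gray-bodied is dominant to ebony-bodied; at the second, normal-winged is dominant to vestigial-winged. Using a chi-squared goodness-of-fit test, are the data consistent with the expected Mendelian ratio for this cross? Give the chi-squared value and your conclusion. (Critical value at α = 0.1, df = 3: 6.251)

0.093; consistent

A dihybrid F₂ with independent assortment and complete dominance at both loci gives a 9:3:3:1 phenotypic ratio.
Under the 9:3:3:1 hypothesis (Σ ratio = 16, N = 262):
  gray-bodied normal-winged: 262 × 9/16 = 147.375
  gray-bodied vestigial-winged: 262 × 3/16 = 49.125
  ebony-bodied normal-winged: 262 × 3/16 = 49.125
  ebony-bodied vestigial-winged: 262 × 1/16 = 16.375
χ² = Σ (O − E)² / E
  gray-bodied normal-winged: (145 − 147.375)² / 147.375 = 0.0383
  gray-bodied vestigial-winged: (50 − 49.125)² / 49.125 = 0.0156
  ebony-bodied normal-winged: (50 − 49.125)² / 49.125 = 0.0156
  ebony-bodied vestigial-winged: (17 − 16.375)² / 16.375 = 0.0239
χ² = 0.0383 + 0.0156 + 0.0156 + 0.0239 = 0.0934 ≈ 0.093
Degrees of freedom = 4 − 1 = 3; critical value at α = 0.1 is 6.251.
Since 0.093 < 6.251, we fail to reject the null hypothesis — the data are consistent with the 9:3:3:1 ratio.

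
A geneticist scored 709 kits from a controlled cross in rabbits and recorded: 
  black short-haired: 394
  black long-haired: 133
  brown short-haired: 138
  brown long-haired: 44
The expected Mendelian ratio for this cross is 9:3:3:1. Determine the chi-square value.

0.253

Expected counts for N = 709 under a 9:3:3:1 ratio (total parts = 16):
  black short-haired: 709 × 9/16 = 398.8125
  black long-haired: 709 × 3/16 = 132.9375
  brown short-haired: 709 × 3/16 = 132.9375
  brown long-haired: 709 × 1/16 = 44.3125
χ² = Σ (O − E)² / E
  black short-haired: (394 − 398.8125)² / 398.8125 = 0.0581
  black long-haired: (133 − 132.9375)² / 132.9375 = 0.0000
  brown short-haired: (138 − 132.9375)² / 132.9375 = 0.1928
  brown long-haired: (44 − 44.3125)² / 44.3125 = 0.0022
χ² = 0.0581 + 0.0000 + 0.1928 + 0.0022 = 0.2531 ≈ 0.253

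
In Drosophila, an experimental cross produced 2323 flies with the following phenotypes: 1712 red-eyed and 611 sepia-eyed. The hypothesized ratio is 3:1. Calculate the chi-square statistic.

2.101

Under the 3:1 hypothesis (Σ ratio = 4, N = 2323):
  red-eyed: 2323 × 3/4 = 1742.25
  sepia-eyed: 2323 × 1/4 = 580.75
χ² = Σ (O − E)² / E
  red-eyed: (1712 − 1742.25)² / 1742.25 = 0.5252
  sepia-eyed: (611 − 580.75)² / 580.75 = 1.5757
χ² = 0.5252 + 1.5757 = 2.1009 ≈ 2.101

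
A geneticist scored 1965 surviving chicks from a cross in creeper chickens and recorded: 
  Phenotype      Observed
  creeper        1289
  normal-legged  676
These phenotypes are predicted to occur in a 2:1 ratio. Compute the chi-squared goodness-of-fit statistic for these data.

1.010

Total ratio parts = 3. Expected numbers out of 1965:
  creeper: 1965 × 2/3 = 1310
  normal-legged: 1965 × 1/3 = 655
χ² = Σ (O − E)² / E
  creeper: (1289 − 1310)² / 1310 = 0.3366
  normal-legged: (676 − 655)² / 655 = 0.6733
χ² = 0.3366 + 0.6733 = 1.0099 ≈ 1.010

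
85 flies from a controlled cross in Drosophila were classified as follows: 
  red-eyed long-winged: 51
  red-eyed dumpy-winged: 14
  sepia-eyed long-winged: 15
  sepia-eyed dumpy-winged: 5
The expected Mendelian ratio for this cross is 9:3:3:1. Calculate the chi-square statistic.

The 9:3:3:1 ratio has 16 parts, so with N = 85 the expected counts are:
  red-eyed long-winged: 85 × 9/16 = 47.8125
  red-eyed dumpy-winged: 85 × 3/16 = 15.9375
  sepia-eyed long-winged: 85 × 3/16 = 15.9375
  sepia-eyed dumpy-winged: 85 × 1/16 = 5.3125
χ² = Σ (O − E)² / E
  red-eyed long-winged: (51 − 47.8125)² / 47.8125 = 0.2125
  red-eyed dumpy-winged: (14 − 15.9375)² / 15.9375 = 0.2355
  sepia-eyed long-winged: (15 − 15.9375)² / 15.9375 = 0.0551
  sepia-eyed dumpy-winged: (5 − 5.3125)² / 5.3125 = 0.0184
χ² = 0.2125 + 0.2355 + 0.0551 + 0.0184 = 0.5215 ≈ 0.522

0.522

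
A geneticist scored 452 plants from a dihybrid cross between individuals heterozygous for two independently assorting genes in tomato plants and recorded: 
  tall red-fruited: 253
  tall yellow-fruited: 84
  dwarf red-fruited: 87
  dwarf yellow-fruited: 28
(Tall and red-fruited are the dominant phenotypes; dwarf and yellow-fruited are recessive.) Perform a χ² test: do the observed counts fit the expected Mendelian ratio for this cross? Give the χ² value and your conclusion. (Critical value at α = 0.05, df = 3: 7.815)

0.075; consistent

A dihybrid F₂ with independent assortment and complete dominance at both loci gives a 9:3:3:1 phenotypic ratio.
The 9:3:3:1 ratio has 16 parts, so with N = 452 the expected counts are:
  tall red-fruited: 452 × 9/16 = 254.25
  tall yellow-fruited: 452 × 3/16 = 84.75
  dwarf red-fruited: 452 × 3/16 = 84.75
  dwarf yellow-fruited: 452 × 1/16 = 28.25
χ² = Σ (O − E)² / E
  tall red-fruited: (253 − 254.25)² / 254.25 = 0.0061
  tall yellow-fruited: (84 − 84.75)² / 84.75 = 0.0066
  dwarf red-fruited: (87 − 84.75)² / 84.75 = 0.0597
  dwarf yellow-fruited: (28 − 28.25)² / 28.25 = 0.0022
χ² = 0.0061 + 0.0066 + 0.0597 + 0.0022 = 0.0746 ≈ 0.075
Degrees of freedom = 4 − 1 = 3; critical value at α = 0.05 is 7.815.
Since 0.075 < 7.815, we fail to reject the null hypothesis — the data are consistent with the 9:3:3:1 ratio.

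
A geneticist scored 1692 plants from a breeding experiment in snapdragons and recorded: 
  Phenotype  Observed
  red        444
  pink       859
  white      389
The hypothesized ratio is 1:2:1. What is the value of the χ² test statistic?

Total ratio parts = 4. Expected numbers out of 1692:
  red: 1692 × 1/4 = 423
  pink: 1692 × 2/4 = 846
  white: 1692 × 1/4 = 423
χ² = Σ (O − E)² / E
  red: (444 − 423)² / 423 = 1.0426
  pink: (859 − 846)² / 846 = 0.1998
  white: (389 − 423)² / 423 = 2.7329
χ² = 1.0426 + 0.1998 + 2.7329 = 3.9753 ≈ 3.975

3.975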